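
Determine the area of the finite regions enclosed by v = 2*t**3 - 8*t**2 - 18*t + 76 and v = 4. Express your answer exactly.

1741/6

Set the curves equal: 2*t**3 - 8*t**2 - 18*t + 76 = 4, so 2*t**3 - 8*t**2 - 18*t + 72 = 0, which factors as 2*(t - 4)*(t - 3)*(t + 3) = 0. The curves meet at t = -3, 3, 4.
On [-3, 3], v = 2*t**3 - 8*t**2 - 18*t + 76 is on top; that piece has area ∫[-3,3] (2*t**3 - 8*t**2 - 18*t + 72) dt = 288.
On [3, 4], v = 4 is on top; that piece has area ∫[3,4] (-(2*t**3 - 8*t**2 - 18*t + 72)) dt = 13/6.
Total enclosed area = 288 + 13/6 = 1741/6.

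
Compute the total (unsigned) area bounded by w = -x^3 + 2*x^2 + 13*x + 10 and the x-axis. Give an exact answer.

The curve meets the x-axis where -x^3 + 2*x^2 + 13*x + 10 = 0, i.e. -(x - 5)*(x + 1)*(x + 2) = 0, at x = -2, -1, 5.
On [-2, -1] the curve lies below the axis; ∫[-2,-1] (-x^3 + 2*x^2 + 13*x + 10) dx = -13/12, giving area 13/12.
On [-1, 5] the curve lies above the axis; ∫[-1,5] (-x^3 + 2*x^2 + 13*x + 10) dx = 144, giving area 144.
Total area = 13/12 + 144 = 1741/12.

1741/12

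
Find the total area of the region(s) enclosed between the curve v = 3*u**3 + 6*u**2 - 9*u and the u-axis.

The curve meets the u-axis where 3*u**3 + 6*u**2 - 9*u = 0, i.e. 3*u*(u - 1)*(u + 3) = 0, at u = -3, 0, 1.
On [-3, 0] the curve lies above the axis; ∫[-3,0] (3*u**3 + 6*u**2 - 9*u) du = 135/4, giving area 135/4.
On [0, 1] the curve lies below the axis; ∫[0,1] (3*u**3 + 6*u**2 - 9*u) du = -7/4, giving area 7/4.
Total area = 135/4 + 7/4 = 71/2.

71/2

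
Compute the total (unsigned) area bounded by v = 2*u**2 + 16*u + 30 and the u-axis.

8/3

The curve meets the u-axis where 2*u**2 + 16*u + 30 = 0, i.e. 2*(u + 3)*(u + 5) = 0, at u = -5, -3.
On [-5, -3] the curve lies below the axis; ∫[-5,-3] (2*u**2 + 16*u + 30) du = -8/3, giving area 8/3.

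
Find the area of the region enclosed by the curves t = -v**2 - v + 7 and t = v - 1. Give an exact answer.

Both boundary curves give t as a function of v, so integrate with respect to v. Setting them equal: -v**2 - 2*v + 8 = 0, i.e. -(v - 2)*(v + 4) = 0, so they meet at v = -4, 2.
For v in [-4, 2], t = -v**2 - v + 7 is on the right; area = ∫[-4,2] (-v**2 - 2*v + 8) dv = 36.

36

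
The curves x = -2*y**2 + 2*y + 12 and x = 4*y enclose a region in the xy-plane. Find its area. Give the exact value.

125/3

Both boundary curves give x as a function of y, so integrate with respect to y. Setting them equal: -2*y**2 - 2*y + 12 = 0, i.e. -2*(y - 2)*(y + 3) = 0, so they meet at y = -3, 2.
For y in [-3, 2], x = -2*y**2 + 2*y + 12 is on the right; area = ∫[-3,2] (-2*y**2 - 2*y + 12) dy = 125/3.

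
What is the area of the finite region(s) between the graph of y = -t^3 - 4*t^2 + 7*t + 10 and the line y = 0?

937/12

The curve meets the t-axis where -t^3 - 4*t^2 + 7*t + 10 = 0, i.e. -(t - 2)*(t + 1)*(t + 5) = 0, at t = -5, -1, 2.
On [-5, -1] the curve lies below the axis; ∫[-5,-1] (-t^3 - 4*t^2 + 7*t + 10) dt = -160/3, giving area 160/3.
On [-1, 2] the curve lies above the axis; ∫[-1,2] (-t^3 - 4*t^2 + 7*t + 10) dt = 99/4, giving area 99/4.
Total area = 160/3 + 99/4 = 937/12.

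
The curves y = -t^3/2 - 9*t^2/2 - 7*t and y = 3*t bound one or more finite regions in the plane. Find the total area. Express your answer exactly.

Set the curves equal: -t^3/2 - 9*t^2/2 - 7*t = 3*t, so -t^3/2 - 9*t^2/2 - 10*t = 0, which factors as -t*(t + 4)*(t + 5)/2 = 0. The curves meet at t = -5, -4, 0.
On [-5, -4], y = 3*t is on top; that piece has area ∫[-5,-4] (-(-t^3/2 - 9*t^2/2 - 10*t)) dt = 3/8.
On [-4, 0], y = -t^3/2 - 9*t^2/2 - 7*t is on top; that piece has area ∫[-4,0] (-t^3/2 - 9*t^2/2 - 10*t) dt = 16.
Total enclosed area = 3/8 + 16 = 131/8.

131/8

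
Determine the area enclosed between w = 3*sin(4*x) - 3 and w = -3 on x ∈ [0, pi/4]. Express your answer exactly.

On [0, pi/4], (3*sin(4*x) - 3) - (-3) = 3*sin(4*x) is ≥ 0 throughout, so the area is a single integral of |3*sin(4*x)|.
∫[0,pi/4] (3*sin(4*x)) dx = 3/2.

3/2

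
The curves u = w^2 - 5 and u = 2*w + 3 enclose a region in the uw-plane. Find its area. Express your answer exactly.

36

Both boundary curves give u as a function of w, so integrate with respect to w. Setting them equal: w^2 - 2*w - 8 = 0, i.e. (w - 4)*(w + 2) = 0, so they meet at w = -2, 4.
For w in [-2, 4], u = w^2 - 5 is on the left; area = ∫[-2,4] (-(w^2 - 2*w - 8)) dw = 36.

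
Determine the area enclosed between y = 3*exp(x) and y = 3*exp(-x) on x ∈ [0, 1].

-6 + 3*exp(-1) + 3*exp(1)

On [0, 1], (3*exp(x)) - (3*exp(-x)) = 3*exp(x) - 3*exp(-x) is ≥ 0 throughout, so the area is a single integral of |3*exp(x) - 3*exp(-x)|.
∫[0,1] (3*exp(x) - 3*exp(-x)) dx = -6 + 3*exp(-1) + 3*exp(1).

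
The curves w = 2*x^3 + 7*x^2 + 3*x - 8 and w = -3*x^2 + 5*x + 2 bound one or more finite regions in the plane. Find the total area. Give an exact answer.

296/3

Set the curves equal: 2*x^3 + 7*x^2 + 3*x - 8 = -3*x^2 + 5*x + 2, so 2*x^3 + 10*x^2 - 2*x - 10 = 0, which factors as 2*(x - 1)*(x + 1)*(x + 5) = 0. The curves meet at x = -5, -1, 1.
On [-5, -1], w = 2*x^3 + 7*x^2 + 3*x - 8 is on top; that piece has area ∫[-5,-1] (2*x^3 + 10*x^2 - 2*x - 10) dx = 256/3.
On [-1, 1], w = -3*x^2 + 5*x + 2 is on top; that piece has area ∫[-1,1] (-(2*x^3 + 10*x^2 - 2*x - 10)) dx = 40/3.
Total enclosed area = 256/3 + 40/3 = 296/3.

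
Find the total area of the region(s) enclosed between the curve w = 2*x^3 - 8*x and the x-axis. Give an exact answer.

16

The curve meets the x-axis where 2*x^3 - 8*x = 0, i.e. 2*x*(x - 2)*(x + 2) = 0, at x = -2, 0, 2.
On [-2, 0] the curve lies above the axis; ∫[-2,0] (2*x^3 - 8*x) dx = 8, giving area 8.
On [0, 2] the curve lies below the axis; ∫[0,2] (2*x^3 - 8*x) dx = -8, giving area 8.
Total area = 8 + 8 = 16.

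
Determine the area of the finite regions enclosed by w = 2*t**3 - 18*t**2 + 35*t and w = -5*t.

131/2

Set the curves equal: 2*t**3 - 18*t**2 + 35*t = -5*t, so 2*t**3 - 18*t**2 + 40*t = 0, which factors as 2*t*(t - 5)*(t - 4) = 0. The curves meet at t = 0, 4, 5.
On [0, 4], w = 2*t**3 - 18*t**2 + 35*t is on top; that piece has area ∫[0,4] (2*t**3 - 18*t**2 + 40*t) dt = 64.
On [4, 5], w = -5*t is on top; that piece has area ∫[4,5] (-(2*t**3 - 18*t**2 + 40*t)) dt = 3/2.
Total enclosed area = 64 + 3/2 = 131/2.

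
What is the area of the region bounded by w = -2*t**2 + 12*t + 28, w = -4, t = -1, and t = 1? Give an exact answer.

188/3

On [-1, 1], (-2*t**2 + 12*t + 28) - (-4) = -2*t**2 + 12*t + 32 is ≥ 0 throughout, so the area is a single integral of |-2*t**2 + 12*t + 32|.
∫[-1,1] (-2*t**2 + 12*t + 32) dt = 188/3.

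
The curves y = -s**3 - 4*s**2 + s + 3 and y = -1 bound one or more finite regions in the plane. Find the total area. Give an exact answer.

Set the curves equal: -s**3 - 4*s**2 + s + 3 = -1, so -s**3 - 4*s**2 + s + 4 = 0, which factors as -(s - 1)*(s + 1)*(s + 4) = 0. The curves meet at s = -4, -1, 1.
On [-4, -1], y = -1 is on top; that piece has area ∫[-4,-1] (-(-s**3 - 4*s**2 + s + 4)) ds = 63/4.
On [-1, 1], y = -s**3 - 4*s**2 + s + 3 is on top; that piece has area ∫[-1,1] (-s**3 - 4*s**2 + s + 4) ds = 16/3.
Total enclosed area = 63/4 + 16/3 = 253/12.

253/12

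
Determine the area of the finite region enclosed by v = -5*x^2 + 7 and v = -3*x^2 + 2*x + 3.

Set the curves equal: -5*x^2 + 7 = -3*x^2 + 2*x + 3, so -2*x^2 - 2*x + 4 = 0, which factors as -2*(x - 1)*(x + 2) = 0. The curves meet at x = -2, 1.
On [-2, 1], v = -5*x^2 + 7 is on top; that piece has area ∫[-2,1] (-2*x^2 - 2*x + 4) dx = 9.

9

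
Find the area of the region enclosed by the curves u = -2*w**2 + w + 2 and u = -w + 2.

1/3

Both boundary curves give u as a function of w, so integrate with respect to w. Setting them equal: -2*w**2 + 2*w = 0, i.e. -2*w*(w - 1) = 0, so they meet at w = 0, 1.
For w in [0, 1], u = -2*w**2 + w + 2 is on the right; area = ∫[0,1] (-2*w**2 + 2*w) dw = 1/3.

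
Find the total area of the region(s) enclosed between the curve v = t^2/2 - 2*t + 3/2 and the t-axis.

The curve meets the t-axis where t^2/2 - 2*t + 3/2 = 0, i.e. (t - 3)*(t - 1)/2 = 0, at t = 1, 3.
On [1, 3] the curve lies below the axis; ∫[1,3] (t^2/2 - 2*t + 3/2) dt = -2/3, giving area 2/3.

2/3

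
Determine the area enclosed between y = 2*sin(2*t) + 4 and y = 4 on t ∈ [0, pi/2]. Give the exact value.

2

On [0, pi/2], (2*sin(2*t) + 4) - (4) = 2*sin(2*t) is ≥ 0 throughout, so the area is a single integral of |2*sin(2*t)|.
∫[0,pi/2] (2*sin(2*t)) dt = 2.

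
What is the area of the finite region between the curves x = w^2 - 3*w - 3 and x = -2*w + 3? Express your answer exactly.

125/6

Both boundary curves give x as a function of w, so integrate with respect to w. Setting them equal: w^2 - w - 6 = 0, i.e. (w - 3)*(w + 2) = 0, so they meet at w = -2, 3.
For w in [-2, 3], x = w^2 - 3*w - 3 is on the left; area = ∫[-2,3] (-(w^2 - w - 6)) dw = 125/6.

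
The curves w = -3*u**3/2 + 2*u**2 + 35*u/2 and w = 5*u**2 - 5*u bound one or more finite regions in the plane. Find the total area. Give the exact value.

863/4

Set the curves equal: -3*u**3/2 + 2*u**2 + 35*u/2 = 5*u**2 - 5*u, so -3*u**3/2 - 3*u**2 + 45*u/2 = 0, which factors as -3*u*(u - 3)*(u + 5)/2 = 0. The curves meet at u = -5, 0, 3.
On [-5, 0], w = 5*u**2 - 5*u is on top; that piece has area ∫[-5,0] (-(-3*u**3/2 - 3*u**2 + 45*u/2)) du = 1375/8.
On [0, 3], w = -3*u**3/2 + 2*u**2 + 35*u/2 is on top; that piece has area ∫[0,3] (-3*u**3/2 - 3*u**2 + 45*u/2) du = 351/8.
Total enclosed area = 1375/8 + 351/8 = 863/4.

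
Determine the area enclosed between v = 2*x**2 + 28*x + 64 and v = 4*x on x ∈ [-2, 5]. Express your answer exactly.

2366/3

On [-2, 5], (2*x**2 + 28*x + 64) - (4*x) = 2*x**2 + 24*x + 64 is ≥ 0 throughout, so the area is a single integral of |2*x**2 + 24*x + 64|.
∫[-2,5] (2*x**2 + 24*x + 64) dx = 2366/3.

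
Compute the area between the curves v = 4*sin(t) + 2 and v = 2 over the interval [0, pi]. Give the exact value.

On [0, pi], (4*sin(t) + 2) - (2) = 4*sin(t) is ≥ 0 throughout, so the area is a single integral of |4*sin(t)|.
∫[0,pi] (4*sin(t)) dt = 8.

8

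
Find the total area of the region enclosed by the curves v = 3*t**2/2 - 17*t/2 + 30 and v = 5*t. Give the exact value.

Set the curves equal: 3*t**2/2 - 17*t/2 + 30 = 5*t, so 3*t**2/2 - 27*t/2 + 30 = 0, which factors as 3*(t - 5)*(t - 4)/2 = 0. The curves meet at t = 4, 5.
On [4, 5], v = 5*t is on top; that piece has area ∫[4,5] (-(3*t**2/2 - 27*t/2 + 30)) dt = 1/4.

1/4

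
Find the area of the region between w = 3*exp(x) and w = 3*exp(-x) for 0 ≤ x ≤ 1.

-6 + 3*exp(-1) + 3*exp(1)

On [0, 1], (3*exp(x)) - (3*exp(-x)) = 3*exp(x) - 3*exp(-x) is ≥ 0 throughout, so the area is a single integral of |3*exp(x) - 3*exp(-x)|.
∫[0,1] (3*exp(x) - 3*exp(-x)) dx = -6 + 3*exp(-1) + 3*exp(1).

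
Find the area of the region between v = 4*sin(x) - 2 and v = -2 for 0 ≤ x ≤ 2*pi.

The difference (4*sin(x) - 2) - (-2) = 4*sin(x) changes sign at x = pi inside [0, 2*pi], so split the integral there.
∫[0,pi] (4*sin(x)) dx = 8.
∫[pi,2*pi] (4*sin(x)) dx = -8; the area of that piece is 8.
Total area = 8 + 8 = 16.

16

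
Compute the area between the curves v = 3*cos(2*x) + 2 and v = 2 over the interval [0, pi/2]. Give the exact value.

3

The difference (3*cos(2*x) + 2) - (2) = 3*cos(2*x) changes sign at x = pi/4 inside [0, pi/2], so split the integral there.
∫[0,pi/4] (3*cos(2*x)) dx = 3/2.
∫[pi/4,pi/2] (3*cos(2*x)) dx = -3/2; the area of that piece is 3/2.
Total area = 3/2 + 3/2 = 3.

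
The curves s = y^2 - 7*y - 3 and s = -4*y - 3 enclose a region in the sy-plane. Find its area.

9/2

Both boundary curves give s as a function of y, so integrate with respect to y. Setting them equal: y^2 - 3*y = 0, i.e. y*(y - 3) = 0, so they meet at y = 0, 3.
For y in [0, 3], s = y^2 - 7*y - 3 is on the left; area = ∫[0,3] (-(y^2 - 3*y)) dy = 9/2.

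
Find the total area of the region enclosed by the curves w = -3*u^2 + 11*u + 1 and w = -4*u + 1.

125/2

Set the curves equal: -3*u^2 + 11*u + 1 = -4*u + 1, so -3*u^2 + 15*u = 0, which factors as -3*u*(u - 5) = 0. The curves meet at u = 0, 5.
On [0, 5], w = -3*u^2 + 11*u + 1 is on top; that piece has area ∫[0,5] (-3*u^2 + 15*u) du = 125/2.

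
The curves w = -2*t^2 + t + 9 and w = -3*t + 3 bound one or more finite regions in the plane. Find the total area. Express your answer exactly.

64/3

Set the curves equal: -2*t^2 + t + 9 = -3*t + 3, so -2*t^2 + 4*t + 6 = 0, which factors as -2*(t - 3)*(t + 1) = 0. The curves meet at t = -1, 3.
On [-1, 3], w = -2*t^2 + t + 9 is on top; that piece has area ∫[-1,3] (-2*t^2 + 4*t + 6) dt = 64/3.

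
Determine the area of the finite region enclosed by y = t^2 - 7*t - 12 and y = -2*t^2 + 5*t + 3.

108

Set the curves equal: t^2 - 7*t - 12 = -2*t^2 + 5*t + 3, so 3*t^2 - 12*t - 15 = 0, which factors as 3*(t - 5)*(t + 1) = 0. The curves meet at t = -1, 5.
On [-1, 5], y = -2*t^2 + 5*t + 3 is on top; that piece has area ∫[-1,5] (-(3*t^2 - 12*t - 15)) dt = 108.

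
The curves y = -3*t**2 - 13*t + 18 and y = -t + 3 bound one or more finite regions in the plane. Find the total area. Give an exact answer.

108

Set the curves equal: -3*t**2 - 13*t + 18 = -t + 3, so -3*t**2 - 12*t + 15 = 0, which factors as -3*(t - 1)*(t + 5) = 0. The curves meet at t = -5, 1.
On [-5, 1], y = -3*t**2 - 13*t + 18 is on top; that piece has area ∫[-5,1] (-3*t**2 - 12*t + 15) dt = 108.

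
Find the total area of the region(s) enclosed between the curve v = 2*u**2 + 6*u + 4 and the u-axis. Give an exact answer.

1/3

The curve meets the u-axis where 2*u**2 + 6*u + 4 = 0, i.e. 2*(u + 1)*(u + 2) = 0, at u = -2, -1.
On [-2, -1] the curve lies below the axis; ∫[-2,-1] (2*u**2 + 6*u + 4) du = -1/3, giving area 1/3.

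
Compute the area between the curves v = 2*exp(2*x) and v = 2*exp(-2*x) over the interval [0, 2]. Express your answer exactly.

On [0, 2], (2*exp(2*x)) - (2*exp(-2*x)) = 2*exp(2*x) - 2*exp(-2*x) is ≥ 0 throughout, so the area is a single integral of |2*exp(2*x) - 2*exp(-2*x)|.
∫[0,2] (2*exp(2*x) - 2*exp(-2*x)) dx = -2 + exp(-4) + exp(4).

-2 + exp(-4) + exp(4)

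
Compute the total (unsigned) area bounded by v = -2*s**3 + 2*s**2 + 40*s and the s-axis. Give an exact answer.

2521/6

The curve meets the s-axis where -2*s**3 + 2*s**2 + 40*s = 0, i.e. -2*s*(s - 5)*(s + 4) = 0, at s = -4, 0, 5.
On [-4, 0] the curve lies below the axis; ∫[-4,0] (-2*s**3 + 2*s**2 + 40*s) ds = -448/3, giving area 448/3.
On [0, 5] the curve lies above the axis; ∫[0,5] (-2*s**3 + 2*s**2 + 40*s) ds = 1625/6, giving area 1625/6.
Total area = 448/3 + 1625/6 = 2521/6.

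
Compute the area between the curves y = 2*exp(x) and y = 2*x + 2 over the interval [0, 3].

On [0, 3], (2*exp(x)) - (2*x + 2) = -2*x + 2*exp(x) - 2 is ≥ 0 throughout, so the area is a single integral of |-2*x + 2*exp(x) - 2|.
∫[0,3] (-2*x + 2*exp(x) - 2) dx = -17 + 2*exp(3).

-17 + 2*exp(3)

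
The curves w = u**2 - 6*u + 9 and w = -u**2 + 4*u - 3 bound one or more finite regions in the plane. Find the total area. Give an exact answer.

Set the curves equal: u**2 - 6*u + 9 = -u**2 + 4*u - 3, so 2*u**2 - 10*u + 12 = 0, which factors as 2*(u - 3)*(u - 2) = 0. The curves meet at u = 2, 3.
On [2, 3], w = -u**2 + 4*u - 3 is on top; that piece has area ∫[2,3] (-(2*u**2 - 10*u + 12)) du = 1/3.

1/3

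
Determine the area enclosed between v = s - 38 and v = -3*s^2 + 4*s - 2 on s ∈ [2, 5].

The difference (s - 38) - (-3*s^2 + 4*s - 2) = 3*s^2 - 3*s - 36 changes sign at s = 4 inside [2, 5], so split the integral there.
∫[2,4] (3*s^2 - 3*s - 36) ds = -34; the area of that piece is 34.
∫[4,5] (3*s^2 - 3*s - 36) ds = 23/2.
Total area = 34 + 23/2 = 91/2.

91/2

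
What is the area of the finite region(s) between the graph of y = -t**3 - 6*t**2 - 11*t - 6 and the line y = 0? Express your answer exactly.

The curve meets the t-axis where -t**3 - 6*t**2 - 11*t - 6 = 0, i.e. -(t + 1)*(t + 2)*(t + 3) = 0, at t = -3, -2, -1.
On [-3, -2] the curve lies below the axis; ∫[-3,-2] (-t**3 - 6*t**2 - 11*t - 6) dt = -1/4, giving area 1/4.
On [-2, -1] the curve lies above the axis; ∫[-2,-1] (-t**3 - 6*t**2 - 11*t - 6) dt = 1/4, giving area 1/4.
Total area = 1/4 + 1/4 = 1/2.

1/2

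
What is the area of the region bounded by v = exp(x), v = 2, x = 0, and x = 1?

-5 + exp(1) + 4*log(2)

The difference (exp(x)) - (2) = exp(x) - 2 changes sign at x = log(2) inside [0, 1], so split the integral there.
∫[0,log(2)] (exp(x) - 2) dx = 1 - log(4); the area of that piece is -1 + log(4).
∫[log(2),1] (exp(x) - 2) dx = -4 + 2*log(2) + exp(1).
Total area = (-1 + log(4)) + (-4 + 2*log(2) + exp(1)) = -5 + exp(1) + 4*log(2).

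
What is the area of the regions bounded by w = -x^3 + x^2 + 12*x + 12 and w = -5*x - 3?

568/3

Set the curves equal: -x^3 + x^2 + 12*x + 12 = -5*x - 3, so -x^3 + x^2 + 17*x + 15 = 0, which factors as -(x - 5)*(x + 1)*(x + 3) = 0. The curves meet at x = -3, -1, 5.
On [-3, -1], w = -5*x - 3 is on top; that piece has area ∫[-3,-1] (-(-x^3 + x^2 + 17*x + 15)) dx = 28/3.
On [-1, 5], w = -x^3 + x^2 + 12*x + 12 is on top; that piece has area ∫[-1,5] (-x^3 + x^2 + 17*x + 15) dx = 180.
Total enclosed area = 28/3 + 180 = 568/3.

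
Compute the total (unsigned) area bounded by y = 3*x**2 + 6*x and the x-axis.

The curve meets the x-axis where 3*x**2 + 6*x = 0, i.e. 3*x*(x + 2) = 0, at x = -2, 0.
On [-2, 0] the curve lies below the axis; ∫[-2,0] (3*x**2 + 6*x) dx = -4, giving area 4.

4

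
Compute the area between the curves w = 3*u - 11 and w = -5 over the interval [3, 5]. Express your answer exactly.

On [3, 5], (3*u - 11) - (-5) = 3*u - 6 is ≥ 0 throughout, so the area is a single integral of |3*u - 6|.
∫[3,5] (3*u - 6) du = 12.

12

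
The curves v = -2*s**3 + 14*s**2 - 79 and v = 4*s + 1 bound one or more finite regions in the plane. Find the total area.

Set the curves equal: -2*s**3 + 14*s**2 - 79 = 4*s + 1, so -2*s**3 + 14*s**2 - 4*s - 80 = 0, which factors as -2*(s - 5)*(s - 4)*(s + 2) = 0. The curves meet at s = -2, 4, 5.
On [-2, 4], v = 4*s + 1 is on top; that piece has area ∫[-2,4] (-(-2*s**3 + 14*s**2 - 4*s - 80)) ds = 288.
On [4, 5], v = -2*s**3 + 14*s**2 - 79 is on top; that piece has area ∫[4,5] (-2*s**3 + 14*s**2 - 4*s - 80) ds = 13/6.
Total enclosed area = 288 + 13/6 = 1741/6.

1741/6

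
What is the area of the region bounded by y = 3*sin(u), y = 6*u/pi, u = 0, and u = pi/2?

On [0, pi/2], (3*sin(u)) - (6*u/pi) = -6*u/pi + 3*sin(u) is ≥ 0 throughout, so the area is a single integral of |-6*u/pi + 3*sin(u)|.
∫[0,pi/2] (-6*u/pi + 3*sin(u)) du = 3 - 3*pi/4.

3 - 3*pi/4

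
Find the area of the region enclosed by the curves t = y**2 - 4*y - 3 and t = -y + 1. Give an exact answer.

Both boundary curves give t as a function of y, so integrate with respect to y. Setting them equal: y**2 - 3*y - 4 = 0, i.e. (y - 4)*(y + 1) = 0, so they meet at y = -1, 4.
For y in [-1, 4], t = y**2 - 4*y - 3 is on the left; area = ∫[-1,4] (-(y**2 - 3*y - 4)) dy = 125/6.

125/6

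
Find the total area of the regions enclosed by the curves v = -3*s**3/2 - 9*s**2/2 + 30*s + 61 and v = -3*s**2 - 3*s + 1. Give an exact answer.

Set the curves equal: -3*s**3/2 - 9*s**2/2 + 30*s + 61 = -3*s**2 - 3*s + 1, so -3*s**3/2 - 3*s**2/2 + 33*s + 60 = 0, which factors as -3*(s - 5)*(s + 2)*(s + 4)/2 = 0. The curves meet at s = -4, -2, 5.
On [-4, -2], v = -3*s**2 - 3*s + 1 is on top; that piece has area ∫[-4,-2] (-(-3*s**3/2 - 3*s**2/2 + 33*s + 60)) ds = 16.
On [-2, 5], v = -3*s**3/2 - 9*s**2/2 + 30*s + 61 is on top; that piece has area ∫[-2,5] (-3*s**3/2 - 3*s**2/2 + 33*s + 60) ds = 3773/8.
Total enclosed area = 16 + 3773/8 = 3901/8.

3901/8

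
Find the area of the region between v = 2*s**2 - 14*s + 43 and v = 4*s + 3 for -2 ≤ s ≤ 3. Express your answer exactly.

535/3

On [-2, 3], (2*s**2 - 14*s + 43) - (4*s + 3) = 2*s**2 - 18*s + 40 is ≥ 0 throughout, so the area is a single integral of |2*s**2 - 18*s + 40|.
∫[-2,3] (2*s**2 - 18*s + 40) ds = 535/3.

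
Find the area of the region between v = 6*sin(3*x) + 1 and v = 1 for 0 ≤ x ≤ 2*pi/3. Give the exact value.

The difference (6*sin(3*x) + 1) - (1) = 6*sin(3*x) changes sign at x = pi/3 inside [0, 2*pi/3], so split the integral there.
∫[0,pi/3] (6*sin(3*x)) dx = 4.
∫[pi/3,2*pi/3] (6*sin(3*x)) dx = -4; the area of that piece is 4.
Total area = 4 + 4 = 8.

8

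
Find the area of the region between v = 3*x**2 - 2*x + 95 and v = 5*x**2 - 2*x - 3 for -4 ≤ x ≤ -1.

On [-4, -1], (3*x**2 - 2*x + 95) - (5*x**2 - 2*x - 3) = -2*x**2 + 98 is ≥ 0 throughout, so the area is a single integral of |-2*x**2 + 98|.
∫[-4,-1] (-2*x**2 + 98) dx = 252.

252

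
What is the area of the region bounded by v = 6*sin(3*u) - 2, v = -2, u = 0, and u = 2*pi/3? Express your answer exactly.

8

The difference (6*sin(3*u) - 2) - (-2) = 6*sin(3*u) changes sign at u = pi/3 inside [0, 2*pi/3], so split the integral there.
∫[0,pi/3] (6*sin(3*u)) du = 4.
∫[pi/3,2*pi/3] (6*sin(3*u)) du = -4; the area of that piece is 4.
Total area = 4 + 4 = 8.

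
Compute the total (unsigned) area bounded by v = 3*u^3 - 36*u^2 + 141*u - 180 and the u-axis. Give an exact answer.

The curve meets the u-axis where 3*u^3 - 36*u^2 + 141*u - 180 = 0, i.e. 3*(u - 5)*(u - 4)*(u - 3) = 0, at u = 3, 4, 5.
On [3, 4] the curve lies above the axis; ∫[3,4] (3*u^3 - 36*u^2 + 141*u - 180) du = 3/4, giving area 3/4.
On [4, 5] the curve lies below the axis; ∫[4,5] (3*u^3 - 36*u^2 + 141*u - 180) du = -3/4, giving area 3/4.
Total area = 3/4 + 3/4 = 3/2.

3/2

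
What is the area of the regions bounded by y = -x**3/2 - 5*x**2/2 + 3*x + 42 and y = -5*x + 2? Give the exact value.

Set the curves equal: -x**3/2 - 5*x**2/2 + 3*x + 42 = -5*x + 2, so -x**3/2 - 5*x**2/2 + 8*x + 40 = 0, which factors as -(x - 4)*(x + 4)*(x + 5)/2 = 0. The curves meet at x = -5, -4, 4.
On [-5, -4], y = -5*x + 2 is on top; that piece has area ∫[-5,-4] (-(-x**3/2 - 5*x**2/2 + 8*x + 40)) dx = 17/24.
On [-4, 4], y = -x**3/2 - 5*x**2/2 + 3*x + 42 is on top; that piece has area ∫[-4,4] (-x**3/2 - 5*x**2/2 + 8*x + 40) dx = 640/3.
Total enclosed area = 17/24 + 640/3 = 5137/24.

5137/24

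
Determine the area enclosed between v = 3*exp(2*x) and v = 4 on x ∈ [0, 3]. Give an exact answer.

The difference (3*exp(2*x)) - (4) = 3*exp(2*x) - 4 changes sign at x = -log(3)/2 + log(2) inside [0, 3], so split the integral there.
∫[0,-log(3)/2 + log(2)] (3*exp(2*x) - 4) dx = log(9/16) + 1/2; the area of that piece is -1/2 + log(16/9).
∫[-log(3)/2 + log(2),3] (3*exp(2*x) - 4) dx = -14 - 2*log(3) + 4*log(2) + 3*exp(6)/2.
Total area = (-1/2 + log(16/9)) + (-14 - 2*log(3) + 4*log(2) + 3*exp(6)/2) = -29/2 - 4*log(3) + 8*log(2) + 3*exp(6)/2.

-29/2 - 4*log(3) + 8*log(2) + 3*exp(6)/2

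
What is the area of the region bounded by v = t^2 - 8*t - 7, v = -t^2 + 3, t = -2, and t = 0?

12

The difference (t^2 - 8*t - 7) - (-t^2 + 3) = 2*t^2 - 8*t - 10 changes sign at t = -1 inside [-2, 0], so split the integral there.
∫[-2,-1] (2*t^2 - 8*t - 10) dt = 20/3.
∫[-1,0] (2*t^2 - 8*t - 10) dt = -16/3; the area of that piece is 16/3.
Total area = 20/3 + 16/3 = 12.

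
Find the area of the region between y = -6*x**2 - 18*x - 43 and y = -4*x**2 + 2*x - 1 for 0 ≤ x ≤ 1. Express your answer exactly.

On [0, 1], (-6*x**2 - 18*x - 43) - (-4*x**2 + 2*x - 1) = -2*x**2 - 20*x - 42 is ≤ 0 throughout, so the area is a single integral of |-2*x**2 - 20*x - 42|.
∫[0,1] (-2*x**2 - 20*x - 42) dx = -158/3; the area of that piece is 158/3.

158/3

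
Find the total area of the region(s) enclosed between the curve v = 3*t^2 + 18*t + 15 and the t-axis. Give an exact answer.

The curve meets the t-axis where 3*t^2 + 18*t + 15 = 0, i.e. 3*(t + 1)*(t + 5) = 0, at t = -5, -1.
On [-5, -1] the curve lies below the axis; ∫[-5,-1] (3*t^2 + 18*t + 15) dt = -32, giving area 32.

32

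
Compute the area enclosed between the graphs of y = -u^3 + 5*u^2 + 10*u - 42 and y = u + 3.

Set the curves equal: -u^3 + 5*u^2 + 10*u - 42 = u + 3, so -u^3 + 5*u^2 + 9*u - 45 = 0, which factors as -(u - 5)*(u - 3)*(u + 3) = 0. The curves meet at u = -3, 3, 5.
On [-3, 3], y = u + 3 is on top; that piece has area ∫[-3,3] (-(-u^3 + 5*u^2 + 9*u - 45)) du = 180.
On [3, 5], y = -u^3 + 5*u^2 + 10*u - 42 is on top; that piece has area ∫[3,5] (-u^3 + 5*u^2 + 9*u - 45) du = 28/3.
Total enclosed area = 180 + 28/3 = 568/3.

568/3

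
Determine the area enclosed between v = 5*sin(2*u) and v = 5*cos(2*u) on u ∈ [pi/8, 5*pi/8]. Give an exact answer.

5*sqrt(2)

On [pi/8, 5*pi/8], (5*sin(2*u)) - (5*cos(2*u)) = 5*sin(2*u) - 5*cos(2*u) is ≥ 0 throughout, so the area is a single integral of |5*sin(2*u) - 5*cos(2*u)|.
∫[pi/8,5*pi/8] (5*sin(2*u) - 5*cos(2*u)) du = 5*sqrt(2).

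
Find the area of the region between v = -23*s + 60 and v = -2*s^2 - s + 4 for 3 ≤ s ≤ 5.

6

The difference (-23*s + 60) - (-2*s^2 - s + 4) = 2*s^2 - 22*s + 56 changes sign at s = 4 inside [3, 5], so split the integral there.
∫[3,4] (2*s^2 - 22*s + 56) ds = 11/3.
∫[4,5] (2*s^2 - 22*s + 56) ds = -7/3; the area of that piece is 7/3.
Total area = 11/3 + 7/3 = 6.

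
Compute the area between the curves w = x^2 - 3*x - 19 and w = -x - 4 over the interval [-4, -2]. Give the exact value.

The difference (x^2 - 3*x - 19) - (-x - 4) = x^2 - 2*x - 15 changes sign at x = -3 inside [-4, -2], so split the integral there.
∫[-4,-3] (x^2 - 2*x - 15) dx = 13/3.
∫[-3,-2] (x^2 - 2*x - 15) dx = -11/3; the area of that piece is 11/3.
Total area = 13/3 + 11/3 = 8.

8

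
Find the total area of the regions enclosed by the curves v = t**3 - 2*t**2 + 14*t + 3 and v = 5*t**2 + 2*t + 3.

71/6

Set the curves equal: t**3 - 2*t**2 + 14*t + 3 = 5*t**2 + 2*t + 3, so t**3 - 7*t**2 + 12*t = 0, which factors as t*(t - 4)*(t - 3) = 0. The curves meet at t = 0, 3, 4.
On [0, 3], v = t**3 - 2*t**2 + 14*t + 3 is on top; that piece has area ∫[0,3] (t**3 - 7*t**2 + 12*t) dt = 45/4.
On [3, 4], v = 5*t**2 + 2*t + 3 is on top; that piece has area ∫[3,4] (-(t**3 - 7*t**2 + 12*t)) dt = 7/12.
Total enclosed area = 45/4 + 7/12 = 71/6.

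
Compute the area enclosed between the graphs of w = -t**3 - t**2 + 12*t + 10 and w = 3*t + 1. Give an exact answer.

148/3

Set the curves equal: -t**3 - t**2 + 12*t + 10 = 3*t + 1, so -t**3 - t**2 + 9*t + 9 = 0, which factors as -(t - 3)*(t + 1)*(t + 3) = 0. The curves meet at t = -3, -1, 3.
On [-3, -1], w = 3*t + 1 is on top; that piece has area ∫[-3,-1] (-(-t**3 - t**2 + 9*t + 9)) dt = 20/3.
On [-1, 3], w = -t**3 - t**2 + 12*t + 10 is on top; that piece has area ∫[-1,3] (-t**3 - t**2 + 9*t + 9) dt = 128/3.
Total enclosed area = 20/3 + 128/3 = 148/3.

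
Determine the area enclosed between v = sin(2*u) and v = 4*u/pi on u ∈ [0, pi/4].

1/2 - pi/8

On [0, pi/4], (sin(2*u)) - (4*u/pi) = -4*u/pi + sin(2*u) is ≥ 0 throughout, so the area is a single integral of |-4*u/pi + sin(2*u)|.
∫[0,pi/4] (-4*u/pi + sin(2*u)) du = 1/2 - pi/8.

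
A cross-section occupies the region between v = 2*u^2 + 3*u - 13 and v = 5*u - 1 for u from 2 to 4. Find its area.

The difference (2*u^2 + 3*u - 13) - (5*u - 1) = 2*u^2 - 2*u - 12 changes sign at u = 3 inside [2, 4], so split the integral there.
∫[2,3] (2*u^2 - 2*u - 12) du = -13/3; the area of that piece is 13/3.
∫[3,4] (2*u^2 - 2*u - 12) du = 17/3.
Total area = 13/3 + 17/3 = 10.

10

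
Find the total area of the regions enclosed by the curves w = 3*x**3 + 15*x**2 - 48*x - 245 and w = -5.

5137/4

Set the curves equal: 3*x**3 + 15*x**2 - 48*x - 245 = -5, so 3*x**3 + 15*x**2 - 48*x - 240 = 0, which factors as 3*(x - 4)*(x + 4)*(x + 5) = 0. The curves meet at x = -5, -4, 4.
On [-5, -4], w = 3*x**3 + 15*x**2 - 48*x - 245 is on top; that piece has area ∫[-5,-4] (3*x**3 + 15*x**2 - 48*x - 240) dx = 17/4.
On [-4, 4], w = -5 is on top; that piece has area ∫[-4,4] (-(3*x**3 + 15*x**2 - 48*x - 240)) dx = 1280.
Total enclosed area = 17/4 + 1280 = 5137/4.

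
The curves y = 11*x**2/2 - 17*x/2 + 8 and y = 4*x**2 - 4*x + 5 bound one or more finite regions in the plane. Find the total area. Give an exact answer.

Set the curves equal: 11*x**2/2 - 17*x/2 + 8 = 4*x**2 - 4*x + 5, so 3*x**2/2 - 9*x/2 + 3 = 0, which factors as 3*(x - 2)*(x - 1)/2 = 0. The curves meet at x = 1, 2.
On [1, 2], y = 4*x**2 - 4*x + 5 is on top; that piece has area ∫[1,2] (-(3*x**2/2 - 9*x/2 + 3)) dx = 1/4.

1/4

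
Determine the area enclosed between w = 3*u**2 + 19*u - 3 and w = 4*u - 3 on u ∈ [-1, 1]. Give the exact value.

15

The difference (3*u**2 + 19*u - 3) - (4*u - 3) = 3*u**2 + 15*u changes sign at u = 0 inside [-1, 1], so split the integral there.
∫[-1,0] (3*u**2 + 15*u) du = -13/2; the area of that piece is 13/2.
∫[0,1] (3*u**2 + 15*u) du = 17/2.
Total area = 13/2 + 17/2 = 15.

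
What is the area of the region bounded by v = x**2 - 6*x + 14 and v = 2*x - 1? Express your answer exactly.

Set the curves equal: x**2 - 6*x + 14 = 2*x - 1, so x**2 - 8*x + 15 = 0, which factors as (x - 5)*(x - 3) = 0. The curves meet at x = 3, 5.
On [3, 5], v = 2*x - 1 is on top; that piece has area ∫[3,5] (-(x**2 - 8*x + 15)) dx = 4/3.

4/3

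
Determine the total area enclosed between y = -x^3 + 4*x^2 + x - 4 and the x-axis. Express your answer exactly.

253/12

The curve meets the x-axis where -x^3 + 4*x^2 + x - 4 = 0, i.e. -(x - 4)*(x - 1)*(x + 1) = 0, at x = -1, 1, 4.
On [-1, 1] the curve lies below the axis; ∫[-1,1] (-x^3 + 4*x^2 + x - 4) dx = -16/3, giving area 16/3.
On [1, 4] the curve lies above the axis; ∫[1,4] (-x^3 + 4*x^2 + x - 4) dx = 63/4, giving area 63/4.
Total area = 16/3 + 63/4 = 253/12.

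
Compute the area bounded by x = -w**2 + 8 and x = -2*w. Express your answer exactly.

Both boundary curves give x as a function of w, so integrate with respect to w. Setting them equal: -w**2 + 2*w + 8 = 0, i.e. -(w - 4)*(w + 2) = 0, so they meet at w = -2, 4.
For w in [-2, 4], x = -w**2 + 8 is on the right; area = ∫[-2,4] (-w**2 + 2*w + 8) dw = 36.

36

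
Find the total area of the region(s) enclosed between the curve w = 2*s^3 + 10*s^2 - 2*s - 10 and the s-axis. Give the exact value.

The curve meets the s-axis where 2*s^3 + 10*s^2 - 2*s - 10 = 0, i.e. 2*(s - 1)*(s + 1)*(s + 5) = 0, at s = -5, -1, 1.
On [-5, -1] the curve lies above the axis; ∫[-5,-1] (2*s^3 + 10*s^2 - 2*s - 10) ds = 256/3, giving area 256/3.
On [-1, 1] the curve lies below the axis; ∫[-1,1] (2*s^3 + 10*s^2 - 2*s - 10) ds = -40/3, giving area 40/3.
Total area = 256/3 + 40/3 = 296/3.

296/3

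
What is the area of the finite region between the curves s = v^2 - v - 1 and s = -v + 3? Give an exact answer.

Both boundary curves give s as a function of v, so integrate with respect to v. Setting them equal: v^2 - 4 = 0, i.e. (v - 2)*(v + 2) = 0, so they meet at v = -2, 2.
For v in [-2, 2], s = v^2 - v - 1 is on the left; area = ∫[-2,2] (-(v^2 - 4)) dv = 32/3.

32/3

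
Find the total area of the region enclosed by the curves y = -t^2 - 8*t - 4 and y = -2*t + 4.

Set the curves equal: -t^2 - 8*t - 4 = -2*t + 4, so -t^2 - 6*t - 8 = 0, which factors as -(t + 2)*(t + 4) = 0. The curves meet at t = -4, -2.
On [-4, -2], y = -t^2 - 8*t - 4 is on top; that piece has area ∫[-4,-2] (-t^2 - 6*t - 8) dt = 4/3.

4/3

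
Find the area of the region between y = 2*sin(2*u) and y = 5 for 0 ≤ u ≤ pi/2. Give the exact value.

On [0, pi/2], (2*sin(2*u)) - (5) = 2*sin(2*u) - 5 is ≤ 0 throughout, so the area is a single integral of |2*sin(2*u) - 5|.
∫[0,pi/2] (2*sin(2*u) - 5) du = 2 - 5*pi/2; the area of that piece is -2 + 5*pi/2.

-2 + 5*pi/2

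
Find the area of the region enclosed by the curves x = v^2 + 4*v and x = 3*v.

1/6

Both boundary curves give x as a function of v, so integrate with respect to v. Setting them equal: v^2 + v = 0, i.e. v*(v + 1) = 0, so they meet at v = -1, 0.
For v in [-1, 0], x = v^2 + 4*v is on the left; area = ∫[-1,0] (-(v^2 + v)) dv = 1/6.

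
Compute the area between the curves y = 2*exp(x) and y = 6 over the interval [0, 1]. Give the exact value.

8 - 2*exp(1)

On [0, 1], (2*exp(x)) - (6) = 2*exp(x) - 6 is ≤ 0 throughout, so the area is a single integral of |2*exp(x) - 6|.
∫[0,1] (2*exp(x) - 6) dx = -8 + 2*exp(1); the area of that piece is 8 - 2*exp(1).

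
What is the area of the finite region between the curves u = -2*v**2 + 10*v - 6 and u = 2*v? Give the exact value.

Both boundary curves give u as a function of v, so integrate with respect to v. Setting them equal: -2*v**2 + 8*v - 6 = 0, i.e. -2*(v - 3)*(v - 1) = 0, so they meet at v = 1, 3.
For v in [1, 3], u = -2*v**2 + 10*v - 6 is on the right; area = ∫[1,3] (-2*v**2 + 8*v - 6) dv = 8/3.

8/3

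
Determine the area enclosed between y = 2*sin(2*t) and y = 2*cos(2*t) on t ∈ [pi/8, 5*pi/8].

2*sqrt(2)

On [pi/8, 5*pi/8], (2*sin(2*t)) - (2*cos(2*t)) = 2*sin(2*t) - 2*cos(2*t) is ≥ 0 throughout, so the area is a single integral of |2*sin(2*t) - 2*cos(2*t)|.
∫[pi/8,5*pi/8] (2*sin(2*t) - 2*cos(2*t)) dt = 2*sqrt(2).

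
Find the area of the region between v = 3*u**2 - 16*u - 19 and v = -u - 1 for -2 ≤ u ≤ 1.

91/2

The difference (3*u**2 - 16*u - 19) - (-u - 1) = 3*u**2 - 15*u - 18 changes sign at u = -1 inside [-2, 1], so split the integral there.
∫[-2,-1] (3*u**2 - 15*u - 18) du = 23/2.
∫[-1,1] (3*u**2 - 15*u - 18) du = -34; the area of that piece is 34.
Total area = 23/2 + 34 = 91/2.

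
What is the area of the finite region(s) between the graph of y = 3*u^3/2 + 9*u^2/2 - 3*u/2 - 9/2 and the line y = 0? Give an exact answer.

The curve meets the u-axis where 3*u^3/2 + 9*u^2/2 - 3*u/2 - 9/2 = 0, i.e. 3*(u - 1)*(u + 1)*(u + 3)/2 = 0, at u = -3, -1, 1.
On [-3, -1] the curve lies above the axis; ∫[-3,-1] (3*u^3/2 + 9*u^2/2 - 3*u/2 - 9/2) du = 6, giving area 6.
On [-1, 1] the curve lies below the axis; ∫[-1,1] (3*u^3/2 + 9*u^2/2 - 3*u/2 - 9/2) du = -6, giving area 6.
Total area = 6 + 6 = 12.

12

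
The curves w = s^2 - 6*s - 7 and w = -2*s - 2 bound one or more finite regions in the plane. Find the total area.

36

Set the curves equal: s^2 - 6*s - 7 = -2*s - 2, so s^2 - 4*s - 5 = 0, which factors as (s - 5)*(s + 1) = 0. The curves meet at s = -1, 5.
On [-1, 5], w = -2*s - 2 is on top; that piece has area ∫[-1,5] (-(s^2 - 4*s - 5)) ds = 36.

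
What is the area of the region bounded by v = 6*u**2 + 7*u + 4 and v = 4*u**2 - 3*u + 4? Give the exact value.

Set the curves equal: 6*u**2 + 7*u + 4 = 4*u**2 - 3*u + 4, so 2*u**2 + 10*u = 0, which factors as 2*u*(u + 5) = 0. The curves meet at u = -5, 0.
On [-5, 0], v = 4*u**2 - 3*u + 4 is on top; that piece has area ∫[-5,0] (-(2*u**2 + 10*u)) du = 125/3.

125/3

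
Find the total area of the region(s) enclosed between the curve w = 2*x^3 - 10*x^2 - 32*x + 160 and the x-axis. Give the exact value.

The curve meets the x-axis where 2*x^3 - 10*x^2 - 32*x + 160 = 0, i.e. 2*(x - 5)*(x - 4)*(x + 4) = 0, at x = -4, 4, 5.
On [-4, 4] the curve lies above the axis; ∫[-4,4] (2*x^3 - 10*x^2 - 32*x + 160) dx = 2560/3, giving area 2560/3.
On [4, 5] the curve lies below the axis; ∫[4,5] (2*x^3 - 10*x^2 - 32*x + 160) dx = -17/6, giving area 17/6.
Total area = 2560/3 + 17/6 = 5137/6.

5137/6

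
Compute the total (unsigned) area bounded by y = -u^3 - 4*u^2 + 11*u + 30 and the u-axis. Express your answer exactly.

863/6

The curve meets the u-axis where -u^3 - 4*u^2 + 11*u + 30 = 0, i.e. -(u - 3)*(u + 2)*(u + 5) = 0, at u = -5, -2, 3.
On [-5, -2] the curve lies below the axis; ∫[-5,-2] (-u^3 - 4*u^2 + 11*u + 30) du = -117/4, giving area 117/4.
On [-2, 3] the curve lies above the axis; ∫[-2,3] (-u^3 - 4*u^2 + 11*u + 30) du = 1375/12, giving area 1375/12.
Total area = 117/4 + 1375/12 = 863/6.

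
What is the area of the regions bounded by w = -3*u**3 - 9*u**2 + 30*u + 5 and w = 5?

1221/4

Set the curves equal: -3*u**3 - 9*u**2 + 30*u + 5 = 5, so -3*u**3 - 9*u**2 + 30*u = 0, which factors as -3*u*(u - 2)*(u + 5) = 0. The curves meet at u = -5, 0, 2.
On [-5, 0], w = 5 is on top; that piece has area ∫[-5,0] (-(-3*u**3 - 9*u**2 + 30*u)) du = 1125/4.
On [0, 2], w = -3*u**3 - 9*u**2 + 30*u + 5 is on top; that piece has area ∫[0,2] (-3*u**3 - 9*u**2 + 30*u) du = 24.
Total enclosed area = 1125/4 + 24 = 1221/4.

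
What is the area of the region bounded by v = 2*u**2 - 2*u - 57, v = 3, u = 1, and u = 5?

544/3

On [1, 5], (2*u**2 - 2*u - 57) - (3) = 2*u**2 - 2*u - 60 is ≤ 0 throughout, so the area is a single integral of |2*u**2 - 2*u - 60|.
∫[1,5] (2*u**2 - 2*u - 60) du = -544/3; the area of that piece is 544/3.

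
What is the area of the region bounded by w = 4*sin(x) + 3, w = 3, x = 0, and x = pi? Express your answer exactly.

On [0, pi], (4*sin(x) + 3) - (3) = 4*sin(x) is ≥ 0 throughout, so the area is a single integral of |4*sin(x)|.
∫[0,pi] (4*sin(x)) dx = 8.

8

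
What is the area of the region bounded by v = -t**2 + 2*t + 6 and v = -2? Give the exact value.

Set the curves equal: -t**2 + 2*t + 6 = -2, so -t**2 + 2*t + 8 = 0, which factors as -(t - 4)*(t + 2) = 0. The curves meet at t = -2, 4.
On [-2, 4], v = -t**2 + 2*t + 6 is on top; that piece has area ∫[-2,4] (-t**2 + 2*t + 8) dt = 36.

36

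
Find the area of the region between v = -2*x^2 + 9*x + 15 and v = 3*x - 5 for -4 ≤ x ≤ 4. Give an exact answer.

The difference (-2*x^2 + 9*x + 15) - (3*x - 5) = -2*x^2 + 6*x + 20 changes sign at x = -2 inside [-4, 4], so split the integral there.
∫[-4,-2] (-2*x^2 + 6*x + 20) dx = -100/3; the area of that piece is 100/3.
∫[-2,4] (-2*x^2 + 6*x + 20) dx = 108.
Total area = 100/3 + 108 = 424/3.

424/3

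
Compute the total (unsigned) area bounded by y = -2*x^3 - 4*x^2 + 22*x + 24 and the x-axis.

The curve meets the x-axis where -2*x^3 - 4*x^2 + 22*x + 24 = 0, i.e. -2*(x - 3)*(x + 1)*(x + 4) = 0, at x = -4, -1, 3.
On [-4, -1] the curve lies below the axis; ∫[-4,-1] (-2*x^3 - 4*x^2 + 22*x + 24) dx = -99/2, giving area 99/2.
On [-1, 3] the curve lies above the axis; ∫[-1,3] (-2*x^3 - 4*x^2 + 22*x + 24) dx = 320/3, giving area 320/3.
Total area = 99/2 + 320/3 = 937/6.

937/6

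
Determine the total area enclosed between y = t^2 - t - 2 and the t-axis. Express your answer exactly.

The curve meets the t-axis where t^2 - t - 2 = 0, i.e. (t - 2)*(t + 1) = 0, at t = -1, 2.
On [-1, 2] the curve lies below the axis; ∫[-1,2] (t^2 - t - 2) dt = -9/2, giving area 9/2.

9/2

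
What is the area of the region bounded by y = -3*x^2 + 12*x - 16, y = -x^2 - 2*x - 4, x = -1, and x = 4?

The difference (-3*x^2 + 12*x - 16) - (-x^2 - 2*x - 4) = -2*x^2 + 14*x - 12 changes sign at x = 1 inside [-1, 4], so split the integral there.
∫[-1,1] (-2*x^2 + 14*x - 12) dx = -76/3; the area of that piece is 76/3.
∫[1,4] (-2*x^2 + 14*x - 12) dx = 27.
Total area = 76/3 + 27 = 157/3.

157/3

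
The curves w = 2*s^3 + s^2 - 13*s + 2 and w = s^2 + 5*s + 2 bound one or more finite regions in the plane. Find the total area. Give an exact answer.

Set the curves equal: 2*s^3 + s^2 - 13*s + 2 = s^2 + 5*s + 2, so 2*s^3 - 18*s = 0, which factors as 2*s*(s - 3)*(s + 3) = 0. The curves meet at s = -3, 0, 3.
On [-3, 0], w = 2*s^3 + s^2 - 13*s + 2 is on top; that piece has area ∫[-3,0] (2*s^3 - 18*s) ds = 81/2.
On [0, 3], w = s^2 + 5*s + 2 is on top; that piece has area ∫[0,3] (-(2*s^3 - 18*s)) ds = 81/2.
Total enclosed area = 81/2 + 81/2 = 81.

81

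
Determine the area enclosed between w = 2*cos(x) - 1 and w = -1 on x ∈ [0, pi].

The difference (2*cos(x) - 1) - (-1) = 2*cos(x) changes sign at x = pi/2 inside [0, pi], so split the integral there.
∫[0,pi/2] (2*cos(x)) dx = 2.
∫[pi/2,pi] (2*cos(x)) dx = -2; the area of that piece is 2.
Total area = 2 + 2 = 4.

4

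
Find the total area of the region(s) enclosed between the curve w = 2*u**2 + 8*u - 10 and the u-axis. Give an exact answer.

72

The curve meets the u-axis where 2*u**2 + 8*u - 10 = 0, i.e. 2*(u - 1)*(u + 5) = 0, at u = -5, 1.
On [-5, 1] the curve lies below the axis; ∫[-5,1] (2*u**2 + 8*u - 10) du = -72, giving area 72.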